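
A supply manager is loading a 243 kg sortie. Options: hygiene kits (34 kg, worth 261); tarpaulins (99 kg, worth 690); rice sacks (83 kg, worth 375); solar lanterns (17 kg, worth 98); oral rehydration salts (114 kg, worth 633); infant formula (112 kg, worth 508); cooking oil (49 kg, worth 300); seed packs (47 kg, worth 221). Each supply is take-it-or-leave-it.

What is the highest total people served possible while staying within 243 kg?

Density check — hygiene kits 7.68, tarpaulins 6.97, cooking oil 6.12, solar lanterns 5.76 are the best per kg.
A density-first pass picks hygiene kits + tarpaulins + solar lanterns + cooking oil — 1349 at 199 kg.
The 17 kg tied up in solar lanterns is better spent on seed packs — total rises to 1472 (229 kg).

1472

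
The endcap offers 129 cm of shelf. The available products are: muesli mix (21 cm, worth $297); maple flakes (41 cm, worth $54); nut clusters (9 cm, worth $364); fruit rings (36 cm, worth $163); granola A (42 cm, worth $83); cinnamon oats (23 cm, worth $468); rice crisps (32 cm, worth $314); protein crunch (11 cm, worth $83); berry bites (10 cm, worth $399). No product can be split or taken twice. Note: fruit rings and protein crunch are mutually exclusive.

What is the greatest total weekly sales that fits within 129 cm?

By weekly sales per cm: nut clusters 40.44, berry bites 39.90, cinnamon oats 20.35, muesli mix 14.14 lead.
Best packing: muesli mix + nut clusters + cinnamon oats + rice crisps + protein crunch + berry bites — 106 cm, 1925 total.
Runner-up muesli mix + nut clusters + cinnamon oats + rice crisps + berry bites tops out at 1842.

1925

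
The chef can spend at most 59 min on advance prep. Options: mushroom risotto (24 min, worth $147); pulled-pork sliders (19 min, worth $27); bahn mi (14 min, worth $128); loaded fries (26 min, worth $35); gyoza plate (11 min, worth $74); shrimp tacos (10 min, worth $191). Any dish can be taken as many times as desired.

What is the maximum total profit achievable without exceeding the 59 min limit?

955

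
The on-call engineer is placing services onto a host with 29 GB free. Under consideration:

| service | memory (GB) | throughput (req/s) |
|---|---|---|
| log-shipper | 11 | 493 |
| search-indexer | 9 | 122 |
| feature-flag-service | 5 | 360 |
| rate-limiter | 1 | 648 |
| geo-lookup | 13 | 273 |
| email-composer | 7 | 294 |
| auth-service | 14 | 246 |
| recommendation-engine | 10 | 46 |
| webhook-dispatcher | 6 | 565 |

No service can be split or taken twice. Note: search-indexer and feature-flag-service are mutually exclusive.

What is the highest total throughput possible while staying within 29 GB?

Density check — rate-limiter 648.00, webhook-dispatcher 94.17, feature-flag-service 72.00, log-shipper 44.82 are the best per GB.
Taking log-shipper + feature-flag-service + rate-limiter + webhook-dispatcher: 23 GB used, 2066 in throughput.
That's the maximum — no feasible swap from here does better than 2066.

2066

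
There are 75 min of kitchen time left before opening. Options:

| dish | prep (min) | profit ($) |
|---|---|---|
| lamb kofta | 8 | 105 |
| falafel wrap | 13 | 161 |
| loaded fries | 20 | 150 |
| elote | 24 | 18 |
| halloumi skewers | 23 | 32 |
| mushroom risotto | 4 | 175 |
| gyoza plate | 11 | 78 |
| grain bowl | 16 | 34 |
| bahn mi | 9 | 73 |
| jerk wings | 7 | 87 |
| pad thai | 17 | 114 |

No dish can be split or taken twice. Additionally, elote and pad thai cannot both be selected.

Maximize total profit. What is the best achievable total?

By profit per min: mushroom risotto 43.75, lamb kofta 13.12, jerk wings 12.43, falafel wrap 12.38 lead.
Lamb kofta + falafel wrap + loaded fries + mushroom risotto + gyoza plate + bahn mi + jerk wings uses 72 of the 75 min and totals 829.

829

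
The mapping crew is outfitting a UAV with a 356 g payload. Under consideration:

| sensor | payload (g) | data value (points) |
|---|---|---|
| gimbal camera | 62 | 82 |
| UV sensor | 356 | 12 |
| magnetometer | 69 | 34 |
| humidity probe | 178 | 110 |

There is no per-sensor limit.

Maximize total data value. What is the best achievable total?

Taking 5×gimbal camera: 310 g used, 410 in data value.
Every other selection either busts 356 g or fails to beat 410.

410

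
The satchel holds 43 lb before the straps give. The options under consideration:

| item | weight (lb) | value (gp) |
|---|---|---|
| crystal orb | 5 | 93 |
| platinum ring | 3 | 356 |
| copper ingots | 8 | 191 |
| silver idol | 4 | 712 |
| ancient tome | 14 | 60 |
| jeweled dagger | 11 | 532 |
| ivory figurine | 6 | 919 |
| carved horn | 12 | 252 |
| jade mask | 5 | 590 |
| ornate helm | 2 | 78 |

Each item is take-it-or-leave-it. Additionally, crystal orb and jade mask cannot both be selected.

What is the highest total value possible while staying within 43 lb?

The ratio heuristic lands on platinum ring + copper ingots + silver idol + jeweled dagger + ivory figurine + jade mask + ornate helm (3378) but leaves 4 lb idle.
Replace copper ingots with carved horn: the trade gains 61 net, giving 3439 at 43 lb.

3439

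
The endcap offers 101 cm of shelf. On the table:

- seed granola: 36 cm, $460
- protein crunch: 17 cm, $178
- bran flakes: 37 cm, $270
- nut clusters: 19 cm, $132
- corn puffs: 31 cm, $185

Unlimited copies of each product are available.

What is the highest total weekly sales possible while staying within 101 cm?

The ratio ordering already packs tightly: 2×seed granola + protein crunch, 89 cm, 1098.

1098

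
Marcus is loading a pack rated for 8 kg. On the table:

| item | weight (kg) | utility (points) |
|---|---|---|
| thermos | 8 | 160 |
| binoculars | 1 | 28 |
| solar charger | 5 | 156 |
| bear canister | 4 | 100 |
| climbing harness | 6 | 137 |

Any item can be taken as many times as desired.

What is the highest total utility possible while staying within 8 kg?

The ratio ordering already packs tightly: 3×binoculars + solar charger, 8 kg, 240.
Nothing else within 8 kg beats 240.

240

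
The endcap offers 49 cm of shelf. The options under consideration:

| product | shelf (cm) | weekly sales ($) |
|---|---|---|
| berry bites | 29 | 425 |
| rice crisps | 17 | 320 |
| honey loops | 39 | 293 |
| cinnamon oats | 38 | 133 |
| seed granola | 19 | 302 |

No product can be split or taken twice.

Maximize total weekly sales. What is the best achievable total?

745

Density check — rice crisps 18.82, seed granola 15.89, berry bites 14.66, honey loops 7.51 are the best per cm.
Filling by ratio: rice crisps + seed granola for 622, with 13 cm left unused.
The 19 cm tied up in seed granola is better spent on berry bites — total rises to 745 (46 cm).
That's the maximum — no swap from here does better than 745.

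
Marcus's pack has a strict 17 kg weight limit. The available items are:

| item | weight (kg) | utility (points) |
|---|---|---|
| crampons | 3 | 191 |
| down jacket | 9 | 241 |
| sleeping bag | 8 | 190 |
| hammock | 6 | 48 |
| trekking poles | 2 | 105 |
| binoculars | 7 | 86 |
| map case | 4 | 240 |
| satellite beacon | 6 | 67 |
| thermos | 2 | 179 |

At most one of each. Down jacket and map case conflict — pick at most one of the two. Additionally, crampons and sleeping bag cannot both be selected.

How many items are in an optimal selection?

5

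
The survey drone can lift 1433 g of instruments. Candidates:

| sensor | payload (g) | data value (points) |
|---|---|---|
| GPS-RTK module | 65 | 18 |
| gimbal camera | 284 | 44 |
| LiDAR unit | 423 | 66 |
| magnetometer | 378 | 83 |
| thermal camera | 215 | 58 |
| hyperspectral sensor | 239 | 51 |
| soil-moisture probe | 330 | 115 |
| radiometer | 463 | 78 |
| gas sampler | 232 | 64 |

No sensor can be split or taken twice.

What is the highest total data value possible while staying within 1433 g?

371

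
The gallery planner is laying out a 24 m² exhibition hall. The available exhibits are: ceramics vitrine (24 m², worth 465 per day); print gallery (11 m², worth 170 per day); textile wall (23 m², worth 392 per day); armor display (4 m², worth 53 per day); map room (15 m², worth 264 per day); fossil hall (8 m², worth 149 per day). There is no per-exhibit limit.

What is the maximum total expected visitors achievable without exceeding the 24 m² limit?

465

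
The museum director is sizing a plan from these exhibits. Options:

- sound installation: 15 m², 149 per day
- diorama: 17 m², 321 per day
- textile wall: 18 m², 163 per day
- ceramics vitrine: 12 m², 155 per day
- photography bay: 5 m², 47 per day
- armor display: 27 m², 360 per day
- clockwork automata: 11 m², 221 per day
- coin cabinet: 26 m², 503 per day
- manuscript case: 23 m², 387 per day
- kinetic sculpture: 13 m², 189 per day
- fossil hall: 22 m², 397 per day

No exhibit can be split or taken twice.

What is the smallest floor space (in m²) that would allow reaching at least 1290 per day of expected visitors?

72

Look for the lowest-floor combination reaching 1290.
clockwork automata + coin cabinet + kinetic sculpture + fossil hall reaches 1310 using 72 m².
Below 72 m² the best achievable stays under 1290.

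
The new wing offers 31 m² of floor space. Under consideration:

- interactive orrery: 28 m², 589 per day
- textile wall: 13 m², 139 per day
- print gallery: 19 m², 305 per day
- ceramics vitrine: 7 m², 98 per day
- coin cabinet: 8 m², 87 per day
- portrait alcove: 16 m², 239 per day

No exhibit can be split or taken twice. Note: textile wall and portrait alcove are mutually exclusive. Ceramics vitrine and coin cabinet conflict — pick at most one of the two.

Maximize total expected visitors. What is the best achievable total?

589

Ranking by ratio (expected visitors/m²): interactive orrery 21.04, print gallery 16.05, portrait alcove 14.94.
The ratio ordering already packs tightly: interactive orrery, 28 m², 589.
Nothing else feasible within 31 m² beats 589.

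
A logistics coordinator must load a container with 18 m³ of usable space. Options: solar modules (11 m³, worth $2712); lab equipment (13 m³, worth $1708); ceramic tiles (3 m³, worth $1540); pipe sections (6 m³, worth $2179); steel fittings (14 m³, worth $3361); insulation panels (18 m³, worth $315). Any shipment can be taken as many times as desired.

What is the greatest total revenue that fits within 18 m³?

Best packing: 6×ceramic tiles — 18 m³, 9240 total.

9240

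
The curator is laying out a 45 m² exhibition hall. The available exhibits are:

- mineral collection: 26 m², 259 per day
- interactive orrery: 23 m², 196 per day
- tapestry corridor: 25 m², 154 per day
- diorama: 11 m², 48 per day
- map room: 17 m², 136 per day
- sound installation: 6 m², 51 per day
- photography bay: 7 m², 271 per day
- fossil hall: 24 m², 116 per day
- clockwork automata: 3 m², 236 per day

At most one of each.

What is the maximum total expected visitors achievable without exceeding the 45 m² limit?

Taking mineral collection + sound installation + photography bay + clockwork automata: 42 m² used, 817 in expected visitors.
The spare 3 m² is too small for any remaining exhibit, and no exchange beats 817.

817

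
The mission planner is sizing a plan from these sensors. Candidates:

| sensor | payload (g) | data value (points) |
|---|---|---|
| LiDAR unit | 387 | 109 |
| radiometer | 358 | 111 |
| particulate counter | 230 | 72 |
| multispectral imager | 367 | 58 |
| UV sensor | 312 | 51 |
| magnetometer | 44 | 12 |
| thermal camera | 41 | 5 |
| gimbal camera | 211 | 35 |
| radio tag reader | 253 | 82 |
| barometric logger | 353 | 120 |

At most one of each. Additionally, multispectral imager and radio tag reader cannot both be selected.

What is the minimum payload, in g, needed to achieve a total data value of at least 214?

650

Look for the lowest-payload combination reaching 214.
Taking magnetometer + radio tag reader + barometric logger gives 214 (≥ 214) for 650 g.
Below 650 g the best achievable stays under 214.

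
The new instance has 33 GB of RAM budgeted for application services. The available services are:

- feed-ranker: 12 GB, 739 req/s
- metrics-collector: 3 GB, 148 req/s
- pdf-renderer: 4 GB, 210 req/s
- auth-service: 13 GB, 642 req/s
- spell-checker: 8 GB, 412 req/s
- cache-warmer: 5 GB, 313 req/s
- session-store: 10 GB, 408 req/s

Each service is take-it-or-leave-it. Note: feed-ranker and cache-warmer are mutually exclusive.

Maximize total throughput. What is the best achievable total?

1793

Feed-ranker + auth-service + spell-checker uses 33 of the 33 GB and totals 1793.
That's the maximum — no feasible swap from here does better than 1793.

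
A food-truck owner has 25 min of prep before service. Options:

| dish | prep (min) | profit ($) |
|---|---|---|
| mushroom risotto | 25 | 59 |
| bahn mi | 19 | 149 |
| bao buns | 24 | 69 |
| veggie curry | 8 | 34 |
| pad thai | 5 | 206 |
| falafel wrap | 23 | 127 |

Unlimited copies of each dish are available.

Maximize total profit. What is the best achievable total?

By profit per min: pad thai 41.20, bahn mi 7.84, falafel wrap 5.52, veggie curry 4.25 lead.
The ratio ordering already packs tightly: 5×pad thai, 25 min, 1030.

1030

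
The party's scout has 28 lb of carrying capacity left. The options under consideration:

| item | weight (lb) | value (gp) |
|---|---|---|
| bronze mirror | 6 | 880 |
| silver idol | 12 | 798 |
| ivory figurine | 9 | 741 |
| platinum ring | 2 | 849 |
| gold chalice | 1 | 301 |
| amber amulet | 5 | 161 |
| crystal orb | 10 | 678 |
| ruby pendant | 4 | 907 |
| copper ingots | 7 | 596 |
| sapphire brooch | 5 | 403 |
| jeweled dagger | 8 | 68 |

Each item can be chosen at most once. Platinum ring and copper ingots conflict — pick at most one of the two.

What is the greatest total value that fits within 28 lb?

4081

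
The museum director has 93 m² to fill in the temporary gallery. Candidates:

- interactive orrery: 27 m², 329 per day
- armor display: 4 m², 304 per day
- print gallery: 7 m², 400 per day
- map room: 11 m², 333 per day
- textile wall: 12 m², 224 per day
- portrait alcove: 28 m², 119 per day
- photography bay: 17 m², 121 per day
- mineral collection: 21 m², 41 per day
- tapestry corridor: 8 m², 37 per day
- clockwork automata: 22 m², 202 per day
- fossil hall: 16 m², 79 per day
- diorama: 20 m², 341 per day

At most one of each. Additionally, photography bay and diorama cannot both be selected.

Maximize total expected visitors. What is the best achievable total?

1968

The ratio ordering already packs tightly: interactive orrery + armor display + print gallery + map room + textile wall + tapestry corridor + diorama, 89 m², 1968.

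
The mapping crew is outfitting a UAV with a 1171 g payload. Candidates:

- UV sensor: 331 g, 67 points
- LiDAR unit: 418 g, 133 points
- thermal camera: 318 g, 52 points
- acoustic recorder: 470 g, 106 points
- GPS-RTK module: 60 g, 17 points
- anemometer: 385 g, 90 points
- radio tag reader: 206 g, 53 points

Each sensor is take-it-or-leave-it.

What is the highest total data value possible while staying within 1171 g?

A density-first pass picks LiDAR unit + GPS-RTK module + anemometer + radio tag reader — 293 at 1069 g.
Dropping anemometer frees 385 g; slotting in acoustic recorder (470 g) lifts the total to 309 at 1154 g.
Nothing else within 1171 g beats 309.

309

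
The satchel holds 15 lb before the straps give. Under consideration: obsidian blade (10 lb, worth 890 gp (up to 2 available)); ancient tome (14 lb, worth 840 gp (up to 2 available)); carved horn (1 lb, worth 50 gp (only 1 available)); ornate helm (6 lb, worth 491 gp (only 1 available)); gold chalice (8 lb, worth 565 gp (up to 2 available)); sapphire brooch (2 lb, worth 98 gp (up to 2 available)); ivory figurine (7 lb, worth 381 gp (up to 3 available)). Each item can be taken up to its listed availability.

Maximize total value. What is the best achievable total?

1136

Density check — obsidian blade 89.00, ornate helm 81.83, gold chalice 70.62 are the best per lb.
Taking obsidian blade + carved horn + 2×sapphire brooch: 15 lb used, 1136 in value.
Nothing else within 15 lb beats 1136.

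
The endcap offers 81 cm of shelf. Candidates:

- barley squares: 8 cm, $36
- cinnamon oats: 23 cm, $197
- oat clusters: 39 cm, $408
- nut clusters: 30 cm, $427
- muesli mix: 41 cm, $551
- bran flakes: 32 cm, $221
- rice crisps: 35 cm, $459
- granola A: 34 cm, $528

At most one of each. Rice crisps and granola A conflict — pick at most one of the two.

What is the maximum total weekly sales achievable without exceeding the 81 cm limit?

1079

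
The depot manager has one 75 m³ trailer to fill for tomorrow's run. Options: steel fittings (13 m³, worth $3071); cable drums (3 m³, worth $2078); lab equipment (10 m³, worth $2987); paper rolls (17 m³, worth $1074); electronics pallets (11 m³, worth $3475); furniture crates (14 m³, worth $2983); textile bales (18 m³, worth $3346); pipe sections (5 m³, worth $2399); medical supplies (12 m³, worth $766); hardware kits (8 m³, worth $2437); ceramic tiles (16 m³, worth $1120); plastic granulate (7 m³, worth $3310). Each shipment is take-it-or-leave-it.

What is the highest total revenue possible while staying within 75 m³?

23103

A density-first pass picks steel fittings + cable drums + lab equipment + electronics pallets + furniture crates + pipe sections + hardware kits + plastic granulate — 22740 at 71 m³.
The 14 m³ tied up in furniture crates is better spent on textile bales — total rises to 23103 (75 m³).
The closest alternative, steel fittings + cable drums + lab equipment + electronics pallets + furniture crates + pipe sections + hardware kits + plastic granulate, reaches only 22740.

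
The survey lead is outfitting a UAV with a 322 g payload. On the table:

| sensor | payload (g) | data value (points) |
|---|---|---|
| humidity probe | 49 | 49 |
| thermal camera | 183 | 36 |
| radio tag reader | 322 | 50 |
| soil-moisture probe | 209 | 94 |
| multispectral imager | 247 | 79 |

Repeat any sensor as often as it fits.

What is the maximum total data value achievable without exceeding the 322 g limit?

Best packing: 6×humidity probe — 294 g, 294 total.
That's the maximum — no swap from here does better than 294.

294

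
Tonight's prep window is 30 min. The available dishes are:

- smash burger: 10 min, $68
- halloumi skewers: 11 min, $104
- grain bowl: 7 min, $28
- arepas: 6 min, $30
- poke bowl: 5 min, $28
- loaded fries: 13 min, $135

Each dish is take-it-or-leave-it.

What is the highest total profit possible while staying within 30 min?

The ratio heuristic lands on halloumi skewers + poke bowl + loaded fries (267) but leaves 1 min idle.
Dropping poke bowl frees 5 min; slotting in arepas (6 min) lifts the total to 269 at 30 min.
Every other selection either busts 30 min or fails to beat 269.

269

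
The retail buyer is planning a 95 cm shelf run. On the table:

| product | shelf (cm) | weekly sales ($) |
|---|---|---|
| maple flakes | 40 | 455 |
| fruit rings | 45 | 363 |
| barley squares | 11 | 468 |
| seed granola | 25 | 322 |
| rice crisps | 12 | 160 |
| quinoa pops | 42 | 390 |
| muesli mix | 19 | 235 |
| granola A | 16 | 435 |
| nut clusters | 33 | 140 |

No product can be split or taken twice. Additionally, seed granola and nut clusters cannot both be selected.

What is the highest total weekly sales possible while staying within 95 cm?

By weekly sales per cm: barley squares 42.55, granola A 27.19, rice crisps 13.33 lead.
Filling by ratio: barley squares + seed granola + rice crisps + muesli mix + granola A for 1620, with 12 cm left unused.
The 31 cm tied up in rice crisps and muesli mix is better spent on maple flakes — total rises to 1680 (92 cm).
The spare 3 cm is too small for any remaining product, and no feasible exchange beats 1680.

1680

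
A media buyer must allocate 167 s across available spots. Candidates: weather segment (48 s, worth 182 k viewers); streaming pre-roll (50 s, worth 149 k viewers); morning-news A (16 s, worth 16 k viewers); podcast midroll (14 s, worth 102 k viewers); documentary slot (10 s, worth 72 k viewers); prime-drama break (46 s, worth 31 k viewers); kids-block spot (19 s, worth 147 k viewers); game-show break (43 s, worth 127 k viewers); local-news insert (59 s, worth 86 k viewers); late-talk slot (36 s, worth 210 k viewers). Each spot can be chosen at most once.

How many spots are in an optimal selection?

5

The maximum expected reach within 167 s is 790.
For example weather segment + streaming pre-roll + podcast midroll + kids-block spot + late-talk slot achieves it, using 167 s.
Every optimal selection uses 5 spots.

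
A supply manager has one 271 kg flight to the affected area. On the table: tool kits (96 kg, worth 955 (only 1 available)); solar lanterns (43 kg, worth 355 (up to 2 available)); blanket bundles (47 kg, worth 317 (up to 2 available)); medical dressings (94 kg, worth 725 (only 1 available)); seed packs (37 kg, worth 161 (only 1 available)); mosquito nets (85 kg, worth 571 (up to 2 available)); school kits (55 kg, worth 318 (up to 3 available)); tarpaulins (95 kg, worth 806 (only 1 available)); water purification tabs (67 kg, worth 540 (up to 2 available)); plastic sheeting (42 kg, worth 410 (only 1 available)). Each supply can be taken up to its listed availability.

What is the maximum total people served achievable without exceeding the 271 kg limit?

2392

The ratio heuristic lands on tool kits + seed packs + tarpaulins + plastic sheeting (2332) but leaves 1 kg idle.
The 132 kg tied up in seed packs and tarpaulins is better spent on 2×solar lanterns + blanket bundles — total rises to 2392 (271 kg).
That's the maximum — no swap from here does better than 2392.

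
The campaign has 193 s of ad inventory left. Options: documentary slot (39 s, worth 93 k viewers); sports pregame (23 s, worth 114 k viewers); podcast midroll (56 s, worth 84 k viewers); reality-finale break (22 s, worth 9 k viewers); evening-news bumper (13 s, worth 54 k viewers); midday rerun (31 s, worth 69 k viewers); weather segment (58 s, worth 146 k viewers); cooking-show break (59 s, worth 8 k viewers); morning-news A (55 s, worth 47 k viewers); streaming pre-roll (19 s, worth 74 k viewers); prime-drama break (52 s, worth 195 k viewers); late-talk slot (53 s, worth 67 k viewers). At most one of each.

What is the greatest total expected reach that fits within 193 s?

The ratio heuristic lands on sports pregame + reality-finale break + evening-news bumper + weather segment + streaming pre-roll + prime-drama break (592) but leaves 6 s idle.
Replace reality-finale break and evening-news bumper with documentary slot: the trade gains 30 net, giving 622 at 191 s.

622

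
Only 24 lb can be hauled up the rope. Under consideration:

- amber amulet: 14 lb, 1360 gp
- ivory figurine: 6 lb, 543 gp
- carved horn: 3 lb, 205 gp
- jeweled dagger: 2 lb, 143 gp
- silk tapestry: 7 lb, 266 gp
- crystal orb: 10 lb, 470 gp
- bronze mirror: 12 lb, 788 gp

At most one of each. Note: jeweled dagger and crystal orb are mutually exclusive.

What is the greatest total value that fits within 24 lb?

2108

Filling by ratio: amber amulet + ivory figurine + jeweled dagger for 2046, with 2 lb left unused.
The 2 lb tied up in jeweled dagger is better spent on carved horn — total rises to 2108 (23 lb).
An exhaustive check of the 128 subsets confirms 2108.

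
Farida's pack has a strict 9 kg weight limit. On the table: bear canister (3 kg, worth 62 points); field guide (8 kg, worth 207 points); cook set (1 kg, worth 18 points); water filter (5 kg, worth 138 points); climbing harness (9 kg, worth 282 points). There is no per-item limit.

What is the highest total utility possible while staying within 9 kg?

282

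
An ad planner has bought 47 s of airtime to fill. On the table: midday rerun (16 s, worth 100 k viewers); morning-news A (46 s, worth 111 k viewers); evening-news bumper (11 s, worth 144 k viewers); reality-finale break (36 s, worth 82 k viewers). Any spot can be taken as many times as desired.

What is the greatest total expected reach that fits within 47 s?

576

Best packing: 4×evening-news bumper — 44 s, 576 total.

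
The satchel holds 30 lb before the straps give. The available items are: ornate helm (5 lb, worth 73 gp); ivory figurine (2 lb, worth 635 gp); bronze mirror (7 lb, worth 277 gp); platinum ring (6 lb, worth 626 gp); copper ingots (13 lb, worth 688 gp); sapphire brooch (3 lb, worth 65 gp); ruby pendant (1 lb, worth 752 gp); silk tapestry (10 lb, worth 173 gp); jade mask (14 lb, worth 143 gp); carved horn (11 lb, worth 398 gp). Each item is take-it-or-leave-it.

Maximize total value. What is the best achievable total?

The ratio ordering already packs tightly: ivory figurine + bronze mirror + platinum ring + copper ingots + ruby pendant, 29 lb, 2978.
Runner-up ornate helm + ivory figurine + platinum ring + copper ingots + sapphire brooch + ruby pendant tops out at 2839.

2978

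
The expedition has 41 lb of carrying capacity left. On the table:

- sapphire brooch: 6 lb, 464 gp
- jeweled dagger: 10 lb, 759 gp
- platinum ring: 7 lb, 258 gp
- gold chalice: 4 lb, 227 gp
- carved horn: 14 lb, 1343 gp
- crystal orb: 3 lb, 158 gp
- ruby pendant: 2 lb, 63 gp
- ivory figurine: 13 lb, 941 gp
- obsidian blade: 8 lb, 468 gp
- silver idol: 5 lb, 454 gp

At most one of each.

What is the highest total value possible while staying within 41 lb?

3360

Greedy by ratio would take sapphire brooch + jeweled dagger + gold chalice + carved horn + ruby pendant + silver idol: 41 lb used, total 3310.
Reworking the packing: sapphire brooch + carved horn + crystal orb + ivory figurine + silver idol uses 41 lb and improves the total to 3360.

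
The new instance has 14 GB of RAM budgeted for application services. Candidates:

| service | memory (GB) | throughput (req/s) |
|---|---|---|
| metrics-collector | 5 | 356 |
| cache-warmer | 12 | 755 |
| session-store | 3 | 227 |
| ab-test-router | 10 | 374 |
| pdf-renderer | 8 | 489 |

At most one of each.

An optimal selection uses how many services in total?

The maximum throughput within 14 GB is 845.
metrics-collector + pdf-renderer hits 845 at 13 GB.
All optima have 2 services.

2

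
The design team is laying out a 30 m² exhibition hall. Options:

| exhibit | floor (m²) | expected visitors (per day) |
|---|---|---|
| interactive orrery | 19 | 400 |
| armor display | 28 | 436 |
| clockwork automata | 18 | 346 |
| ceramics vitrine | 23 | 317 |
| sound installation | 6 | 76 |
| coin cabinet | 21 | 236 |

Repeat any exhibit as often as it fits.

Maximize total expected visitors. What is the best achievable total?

The ratio heuristic lands on interactive orrery + sound installation (476) but leaves 5 m² idle.
The 19 m² tied up in interactive orrery is better spent on clockwork automata + sound installation — total rises to 498 (30 m²).
Every other selection either busts 30 m² or fails to beat 498.

498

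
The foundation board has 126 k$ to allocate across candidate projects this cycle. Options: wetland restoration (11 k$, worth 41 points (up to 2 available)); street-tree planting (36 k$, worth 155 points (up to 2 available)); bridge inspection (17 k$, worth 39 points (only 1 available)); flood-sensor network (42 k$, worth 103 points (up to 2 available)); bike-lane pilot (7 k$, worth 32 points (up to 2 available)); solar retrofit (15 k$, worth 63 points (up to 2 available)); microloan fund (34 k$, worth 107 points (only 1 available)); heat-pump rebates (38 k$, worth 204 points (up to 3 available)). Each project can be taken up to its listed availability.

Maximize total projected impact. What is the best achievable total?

653

Filling by ratio: bike-lane pilot + 3×heat-pump rebates for 644, with 5 k$ left unused.
Replace bike-lane pilot with wetland restoration: the trade gains 9 net, giving 653 at 125 k$.
Every other selection either busts 126 k$ or exceeds an availability limit or fails to beat 653.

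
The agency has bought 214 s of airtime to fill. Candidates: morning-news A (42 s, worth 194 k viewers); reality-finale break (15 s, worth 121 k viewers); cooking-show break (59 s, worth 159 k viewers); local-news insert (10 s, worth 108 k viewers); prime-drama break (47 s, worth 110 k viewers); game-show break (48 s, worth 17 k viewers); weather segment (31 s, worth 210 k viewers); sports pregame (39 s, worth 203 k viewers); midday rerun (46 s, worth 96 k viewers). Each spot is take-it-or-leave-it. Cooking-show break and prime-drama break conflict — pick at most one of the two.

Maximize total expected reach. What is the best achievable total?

995

Density check — local-news insert 10.80, reality-finale break 8.07, weather segment 6.77, sports pregame 5.21 are the best per s.
The ratio ordering already packs tightly: morning-news A + reality-finale break + cooking-show break + local-news insert + weather segment + sports pregame, 196 s, 995.
That's the maximum — no feasible swap from here does better than 995.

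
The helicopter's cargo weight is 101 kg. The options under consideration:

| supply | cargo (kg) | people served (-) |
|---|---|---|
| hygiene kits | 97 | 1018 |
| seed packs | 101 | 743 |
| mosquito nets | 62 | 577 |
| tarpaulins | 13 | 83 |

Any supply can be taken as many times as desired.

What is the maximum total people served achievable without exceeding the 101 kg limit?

1018

Taking hygiene kits: 97 kg used, 1018 in people served.
Every other selection either busts 101 kg or fails to beat 1018.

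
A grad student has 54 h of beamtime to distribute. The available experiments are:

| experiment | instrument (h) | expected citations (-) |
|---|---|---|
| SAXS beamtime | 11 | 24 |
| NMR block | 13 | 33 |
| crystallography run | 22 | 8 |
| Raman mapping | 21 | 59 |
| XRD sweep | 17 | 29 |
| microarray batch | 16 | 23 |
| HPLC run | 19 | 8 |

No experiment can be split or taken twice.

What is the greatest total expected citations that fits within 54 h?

A density-first pass picks SAXS beamtime + NMR block + Raman mapping — 116 at 45 h.
Dropping SAXS beamtime frees 11 h; slotting in XRD sweep (17 h) lifts the total to 121 at 51 h.

121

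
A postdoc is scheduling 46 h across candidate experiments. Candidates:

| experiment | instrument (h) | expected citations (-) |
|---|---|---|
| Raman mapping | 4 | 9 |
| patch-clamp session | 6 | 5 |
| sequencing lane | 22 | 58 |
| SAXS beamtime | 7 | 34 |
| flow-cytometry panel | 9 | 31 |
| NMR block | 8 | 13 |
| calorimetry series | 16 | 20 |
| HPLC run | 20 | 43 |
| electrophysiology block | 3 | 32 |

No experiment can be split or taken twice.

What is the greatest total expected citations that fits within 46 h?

Raman mapping + sequencing lane + SAXS beamtime + flow-cytometry panel + electrophysiology block uses 45 of the 46 h and totals 164.

164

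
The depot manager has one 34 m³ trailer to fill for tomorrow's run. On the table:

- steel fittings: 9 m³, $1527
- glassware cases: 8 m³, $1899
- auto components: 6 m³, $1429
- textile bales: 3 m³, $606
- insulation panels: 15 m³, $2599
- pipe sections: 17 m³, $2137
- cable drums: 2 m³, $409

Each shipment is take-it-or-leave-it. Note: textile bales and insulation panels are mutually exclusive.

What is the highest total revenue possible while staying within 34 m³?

Taking steel fittings + glassware cases + insulation panels + cable drums: 34 m³ used, 6434 in revenue.
No other feasible combination exceeds 6434.

6434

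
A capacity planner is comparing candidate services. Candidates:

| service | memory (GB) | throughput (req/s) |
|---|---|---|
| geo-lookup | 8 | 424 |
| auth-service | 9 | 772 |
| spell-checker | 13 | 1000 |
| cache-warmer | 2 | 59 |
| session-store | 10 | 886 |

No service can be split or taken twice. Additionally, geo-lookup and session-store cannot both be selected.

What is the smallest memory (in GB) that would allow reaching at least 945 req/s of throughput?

Need the lightest bundle worth ≥ 945.
Taking cache-warmer + session-store gives 945 (≥ 945) for 12 GB.
Below 12 GB the best achievable stays under 945.

12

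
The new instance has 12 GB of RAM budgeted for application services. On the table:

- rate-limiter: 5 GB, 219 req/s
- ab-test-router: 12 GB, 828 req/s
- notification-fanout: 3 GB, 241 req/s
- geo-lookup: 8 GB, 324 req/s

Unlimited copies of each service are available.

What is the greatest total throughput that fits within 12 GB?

Taking 4×notification-fanout: 12 GB used, 964 in throughput.
Nothing else within 12 GB beats 964.

964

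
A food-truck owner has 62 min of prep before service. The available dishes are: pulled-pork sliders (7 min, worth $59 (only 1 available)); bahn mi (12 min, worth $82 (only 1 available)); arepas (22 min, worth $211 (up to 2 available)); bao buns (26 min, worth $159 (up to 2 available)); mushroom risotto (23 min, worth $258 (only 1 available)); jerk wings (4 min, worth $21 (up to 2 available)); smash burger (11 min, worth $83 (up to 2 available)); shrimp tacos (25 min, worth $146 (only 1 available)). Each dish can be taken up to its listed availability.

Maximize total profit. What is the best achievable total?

The ratio heuristic lands on pulled-pork sliders + arepas + mushroom risotto + 2×jerk wings (570) but leaves 2 min idle.
Dropping pulled-pork sliders and jerk wings frees 11 min; slotting in smash burger (11 min) lifts the total to 573 at 60 min.

573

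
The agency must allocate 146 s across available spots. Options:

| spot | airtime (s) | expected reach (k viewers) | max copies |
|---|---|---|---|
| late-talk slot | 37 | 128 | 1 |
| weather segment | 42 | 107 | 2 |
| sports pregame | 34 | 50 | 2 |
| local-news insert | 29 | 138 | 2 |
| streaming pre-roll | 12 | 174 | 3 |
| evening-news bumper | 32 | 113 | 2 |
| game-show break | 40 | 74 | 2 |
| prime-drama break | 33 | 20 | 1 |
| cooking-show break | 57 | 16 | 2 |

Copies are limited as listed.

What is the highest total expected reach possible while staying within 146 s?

926

Taking the top-ratio spots first gives 2×local-news insert + 3×streaming pre-roll + evening-news bumper for 911 (126 s).
Dropping evening-news bumper frees 32 s; slotting in late-talk slot (37 s) lifts the total to 926 at 131 s.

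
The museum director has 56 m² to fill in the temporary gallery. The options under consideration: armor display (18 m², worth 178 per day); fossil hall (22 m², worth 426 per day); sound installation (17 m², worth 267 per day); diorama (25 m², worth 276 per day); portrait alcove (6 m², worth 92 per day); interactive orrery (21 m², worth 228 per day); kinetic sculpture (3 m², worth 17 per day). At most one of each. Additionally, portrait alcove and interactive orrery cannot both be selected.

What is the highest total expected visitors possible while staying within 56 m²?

Density check — fossil hall 19.36, sound installation 15.71, portrait alcove 15.33, diorama 11.04 are the best per m².
Taking the top-ratio exhibits first gives fossil hall + sound installation + portrait alcove + kinetic sculpture for 802 (48 m²).
Dropping sound installation frees 17 m²; slotting in diorama (25 m²) lifts the total to 811 at 56 m².

811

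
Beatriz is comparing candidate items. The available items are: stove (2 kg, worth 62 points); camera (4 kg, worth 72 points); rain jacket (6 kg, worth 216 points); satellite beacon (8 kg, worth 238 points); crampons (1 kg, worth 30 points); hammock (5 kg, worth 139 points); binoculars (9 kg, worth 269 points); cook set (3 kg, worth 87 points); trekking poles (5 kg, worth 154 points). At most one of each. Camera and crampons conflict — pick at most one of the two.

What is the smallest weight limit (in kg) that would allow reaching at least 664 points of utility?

21

Minimise kg subject to total utility ≥ 664.
Taking stove + rain jacket + crampons + binoculars + cook set gives 664 (≥ 664) for 21 kg.
Below 21 kg the best achievable stays under 664.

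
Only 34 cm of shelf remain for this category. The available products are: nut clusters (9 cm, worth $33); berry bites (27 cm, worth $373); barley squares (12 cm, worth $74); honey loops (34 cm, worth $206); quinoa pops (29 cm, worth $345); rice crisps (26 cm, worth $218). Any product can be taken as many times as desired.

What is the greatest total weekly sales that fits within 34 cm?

The ratio ordering already packs tightly: berry bites, 27 cm, 373.
No other feasible combination exceeds 373.

373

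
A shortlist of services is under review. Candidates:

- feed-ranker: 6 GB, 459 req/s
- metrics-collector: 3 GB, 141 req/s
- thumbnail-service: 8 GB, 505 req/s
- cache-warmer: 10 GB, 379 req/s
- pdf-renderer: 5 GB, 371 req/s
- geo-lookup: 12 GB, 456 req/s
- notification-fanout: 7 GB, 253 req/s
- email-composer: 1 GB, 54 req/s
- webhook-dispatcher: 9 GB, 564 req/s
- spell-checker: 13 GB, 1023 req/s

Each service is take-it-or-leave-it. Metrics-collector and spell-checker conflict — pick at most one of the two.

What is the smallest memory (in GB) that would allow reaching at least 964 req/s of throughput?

13

Look for the lowest-memory combination reaching 964.
Taking spell-checker gives 1023 (≥ 964) for 13 GB.
No combination under 13 GB hits 964.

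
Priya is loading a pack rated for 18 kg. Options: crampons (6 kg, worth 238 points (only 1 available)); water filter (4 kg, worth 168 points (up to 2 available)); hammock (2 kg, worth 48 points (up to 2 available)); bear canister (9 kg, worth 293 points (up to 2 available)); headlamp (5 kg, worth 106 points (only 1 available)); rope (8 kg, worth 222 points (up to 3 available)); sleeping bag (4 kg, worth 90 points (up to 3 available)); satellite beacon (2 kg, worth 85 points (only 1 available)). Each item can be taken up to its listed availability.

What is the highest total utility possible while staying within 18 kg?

707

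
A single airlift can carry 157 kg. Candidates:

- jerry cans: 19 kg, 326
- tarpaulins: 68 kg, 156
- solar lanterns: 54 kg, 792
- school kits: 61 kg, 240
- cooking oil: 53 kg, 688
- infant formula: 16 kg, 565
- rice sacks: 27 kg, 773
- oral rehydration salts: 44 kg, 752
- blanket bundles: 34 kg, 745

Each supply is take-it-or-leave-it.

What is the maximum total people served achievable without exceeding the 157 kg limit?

By people served per kg: infant formula 35.31, rice sacks 28.63, blanket bundles 21.91, jerry cans 17.16 lead.
Taking the top-ratio supplies first gives jerry cans + infant formula + rice sacks + oral rehydration salts + blanket bundles for 3161 (140 kg).
Replace oral rehydration salts with solar lanterns: the trade gains 40 net, giving 3201 at 150 kg.
Next best is jerry cans + infant formula + rice sacks + oral rehydration salts + blanket bundles at 3161 (140 kg) — short by 40.

3201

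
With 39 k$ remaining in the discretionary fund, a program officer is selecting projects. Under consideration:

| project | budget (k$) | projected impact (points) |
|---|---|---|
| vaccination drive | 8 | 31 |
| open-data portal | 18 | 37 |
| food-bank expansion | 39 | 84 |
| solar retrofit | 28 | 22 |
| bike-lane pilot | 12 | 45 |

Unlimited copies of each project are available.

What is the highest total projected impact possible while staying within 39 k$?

Density check — vaccination drive 3.88, bike-lane pilot 3.75, food-bank expansion 2.15 are the best per k$.
Taking the top-ratio projects first gives 4×vaccination drive for 124 (32 k$).
Dropping vaccination drive frees 8 k$; slotting in bike-lane pilot (12 k$) lifts the total to 138 at 36 k$.
The spare 3 k$ is too small for any remaining project, and no exchange beats 138.

138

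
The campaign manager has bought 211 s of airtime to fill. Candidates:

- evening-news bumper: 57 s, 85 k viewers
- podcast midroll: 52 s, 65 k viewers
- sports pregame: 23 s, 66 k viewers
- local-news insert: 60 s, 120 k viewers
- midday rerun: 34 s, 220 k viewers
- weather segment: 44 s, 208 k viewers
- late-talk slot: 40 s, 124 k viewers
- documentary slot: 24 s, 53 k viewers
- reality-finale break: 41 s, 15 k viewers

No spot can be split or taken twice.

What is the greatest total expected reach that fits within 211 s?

738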